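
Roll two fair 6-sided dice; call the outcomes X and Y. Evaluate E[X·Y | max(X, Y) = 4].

Outcomes with max(X, Y) = 4: (1,4), (2,4), (3,4), (4,1), (4,2), (4,3), (4,4), each with probability 1/36.
E[X·Y | max(X, Y) = 4] = (4 + 8 + 12 + 4 + 8 + 12 + 16) / 7 = 64/7.

64/7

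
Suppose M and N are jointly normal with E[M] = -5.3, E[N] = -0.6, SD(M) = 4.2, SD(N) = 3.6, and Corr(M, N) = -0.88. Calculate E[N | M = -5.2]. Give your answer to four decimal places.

For a bivariate normal, E[N | M=x] = μ_N + ρ·(σ_N/σ_M)·(x − μ_M).
E[N | M=-5.2] = -0.6 + (-0.88)·(3.6/4.2)·(-5.2 − (-5.3)) = -0.6 + (-0.75429)·(0.1) = -0.6754.

-0.6754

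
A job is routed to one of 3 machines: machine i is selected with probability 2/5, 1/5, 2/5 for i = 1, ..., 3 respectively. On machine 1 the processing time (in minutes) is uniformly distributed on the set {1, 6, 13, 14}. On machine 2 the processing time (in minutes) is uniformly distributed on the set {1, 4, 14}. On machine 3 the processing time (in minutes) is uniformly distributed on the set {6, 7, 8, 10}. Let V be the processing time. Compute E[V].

233/30

E[V | machine 1] = (1+6+13+14)/4 = 17/2.
E[V | machine 2] = (1+4+14)/3 = 19/3.
E[V | machine 3] = (6+7+8+10)/4 = 31/4.
E[V] = (2/5)·(17/2) + (1/5)·(19/3) + (2/5)·(31/4) = 233/30.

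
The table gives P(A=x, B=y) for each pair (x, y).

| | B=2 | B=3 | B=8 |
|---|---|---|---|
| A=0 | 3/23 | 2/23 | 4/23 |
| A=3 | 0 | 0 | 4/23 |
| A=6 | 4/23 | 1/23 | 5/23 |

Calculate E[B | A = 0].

44/9

P(A = 0) = 9/23.
Σ B·P over the event = 2·(3/23) + 3·(2/23) + 8·(4/23) = 44/23.
E[B | A = 0] = (44/23) / (9/23) = 44/9.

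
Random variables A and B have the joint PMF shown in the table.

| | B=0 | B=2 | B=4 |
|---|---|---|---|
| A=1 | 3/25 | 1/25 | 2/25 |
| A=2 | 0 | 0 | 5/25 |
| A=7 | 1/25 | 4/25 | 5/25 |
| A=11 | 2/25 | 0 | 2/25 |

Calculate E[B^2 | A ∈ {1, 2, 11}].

P(A ∈ {1, 2, 11}) = 3/5.
Σ B^2·P over the event = 0·(3/25) + 4·(1/25) + 16·(2/25) + 16·(5/25) + 0·(2/25) + 16·(2/25) = 148/25.
E[B^2 | A ∈ {1, 2, 11}] = (148/25) / (3/5) = 148/15.

148/15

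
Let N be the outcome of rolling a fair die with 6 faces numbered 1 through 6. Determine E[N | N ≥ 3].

9/2

Given N ≥ 3, N is equally likely to be any of {3, 4, 5, 6}.
E[N | N ≥ 3] = (3 + 4 + 5 + 6) / 4 = 9/2.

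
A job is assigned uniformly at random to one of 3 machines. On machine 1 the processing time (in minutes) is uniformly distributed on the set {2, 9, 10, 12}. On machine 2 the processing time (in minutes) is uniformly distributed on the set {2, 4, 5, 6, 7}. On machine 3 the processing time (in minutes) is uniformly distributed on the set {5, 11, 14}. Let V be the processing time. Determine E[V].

E[V | machine 1] = (2+9+10+12)/4 = 33/4.
E[V | machine 2] = (2+4+5+6+7)/5 = 24/5.
E[V | machine 3] = (5+11+14)/3 = 10.
By the law of total expectation,
E[V] = (1/3)·(33/4) + (1/3)·(24/5) + (1/3)·(10) = 461/60.

461/60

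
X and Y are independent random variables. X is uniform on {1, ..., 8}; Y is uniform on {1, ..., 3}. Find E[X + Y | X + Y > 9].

Outcomes with X + Y > 9: (7,3), (8,2), (8,3), each with probability 1/24.
E[X + Y | X + Y > 9] = (10 + 10 + 11) / 3 = 31/3.

31/3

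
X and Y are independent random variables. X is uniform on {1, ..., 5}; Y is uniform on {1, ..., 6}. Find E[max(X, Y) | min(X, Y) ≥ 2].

9/2

P(min(X, Y) ≥ 2) = 2/3.
Summing max(X,Y)·P(x,y) over outcomes with min(X, Y) ≥ 2 gives 3.
E[max(X, Y) | min(X, Y) ≥ 2] = (3) / (2/3) = 9/2.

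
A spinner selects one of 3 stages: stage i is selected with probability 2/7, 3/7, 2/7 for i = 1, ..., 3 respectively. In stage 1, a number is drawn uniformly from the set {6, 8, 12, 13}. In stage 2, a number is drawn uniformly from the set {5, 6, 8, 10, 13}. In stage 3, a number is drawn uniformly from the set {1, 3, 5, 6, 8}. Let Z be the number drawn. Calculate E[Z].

E[Z | stage 1] = (6+8+12+13)/4 = 39/4.
E[Z | stage 2] = (5+6+8+10+13)/5 = 42/5.
E[Z | stage 3] = (1+3+5+6+8)/5 = 23/5.
By the law of total expectation,
E[Z] = (2/7)·(39/4) + (3/7)·(42/5) + (2/7)·(23/5) = 77/10.

77/10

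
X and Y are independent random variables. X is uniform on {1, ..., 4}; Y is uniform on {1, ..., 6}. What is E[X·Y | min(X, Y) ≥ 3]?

63/4

Outcomes with min(X, Y) ≥ 3: (3,3), (3,4), (3,5), (3,6), (4,3), (4,4), (4,5), (4,6), each with probability 1/24.
E[X·Y | min(X, Y) ≥ 3] = (9 + 12 + 15 + 18 + 12 + 16 + 20 + 24) / 8 = 63/4.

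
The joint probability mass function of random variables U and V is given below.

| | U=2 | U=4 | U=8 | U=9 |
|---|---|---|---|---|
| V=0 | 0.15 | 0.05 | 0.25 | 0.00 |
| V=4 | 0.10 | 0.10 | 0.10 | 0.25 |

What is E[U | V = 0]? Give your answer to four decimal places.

P(V = 0) = 0.45.
Σ U·P over the event = 2·(0.15) + 4·(0.05) + 8·(0.25) = 2.50.
E[U | V = 0] = (2.50) / (0.45) = 5.5556.

5.5556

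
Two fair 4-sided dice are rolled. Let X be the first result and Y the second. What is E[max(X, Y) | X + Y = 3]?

2

P(X + Y = 3) = 1/8.
Summing max(X,Y)·P(x,y) over outcomes with X + Y = 3 gives 1/4.
E[max(X, Y) | X + Y = 3] = (1/4) / (1/8) = 2.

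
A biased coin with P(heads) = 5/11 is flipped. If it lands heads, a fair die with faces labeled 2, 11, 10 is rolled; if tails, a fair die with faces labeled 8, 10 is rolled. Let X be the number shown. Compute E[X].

277/33

E[X | heads] = (2+11+10)/3 = 23/3.
E[X | tails] = (8+10)/2 = 9.
E[X] = (5/11)·(23/3) + (6/11)·(9) = 277/33.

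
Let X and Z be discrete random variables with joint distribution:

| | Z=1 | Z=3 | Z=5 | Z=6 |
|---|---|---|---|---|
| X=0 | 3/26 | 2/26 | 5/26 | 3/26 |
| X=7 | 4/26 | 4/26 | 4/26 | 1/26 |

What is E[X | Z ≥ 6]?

7/4

P(Z ≥ 6) = 2/13.
Σ X·P over the event = 0·(3/26) + 7·(1/26) = 7/26.
E[X | Z ≥ 6] = (7/26) / (2/13) = 7/4.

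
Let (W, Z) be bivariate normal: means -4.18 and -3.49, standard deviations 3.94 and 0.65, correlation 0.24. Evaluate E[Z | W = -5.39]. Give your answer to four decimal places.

-3.5379

For a bivariate normal, E[Z | W=x] = μ_Z + ρ·(σ_Z/σ_W)·(x − μ_W).
E[Z | W=-5.39] = -3.49 + (0.24)·(0.65/3.94)·(-5.39 − (-4.18)) = -3.49 + (0.039594)·(-1.21) = -3.5379.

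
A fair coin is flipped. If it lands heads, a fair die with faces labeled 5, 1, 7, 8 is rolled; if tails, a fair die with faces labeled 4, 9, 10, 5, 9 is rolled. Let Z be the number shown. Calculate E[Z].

E[Z | heads] = (5+1+7+8)/4 = 21/4.
E[Z | tails] = (4+9+10+5+9)/5 = 37/5.
E[Z] = (1/2)·(21/4) + (1/2)·(37/5) = 253/40.

253/40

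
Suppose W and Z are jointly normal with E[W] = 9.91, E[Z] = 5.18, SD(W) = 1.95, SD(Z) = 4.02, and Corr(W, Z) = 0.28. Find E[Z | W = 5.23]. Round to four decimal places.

E[Z | W=x] = μ_Z + ρ(σ_Z/σ_W)(x − μ_W) for jointly normal variables.
E[Z | W=5.23] = 5.18 + (0.28)·(4.02/1.95)·(5.23 − (9.91)) = 5.18 + (0.57723)·(-4.68) = 2.4786.

2.4786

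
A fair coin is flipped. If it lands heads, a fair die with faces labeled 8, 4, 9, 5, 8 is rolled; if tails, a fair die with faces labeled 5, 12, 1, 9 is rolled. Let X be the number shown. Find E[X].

E[X | heads] = (8+4+9+5+8)/5 = 34/5.
E[X | tails] = (5+12+1+9)/4 = 27/4.
By the law of total expectation,
E[X] = (1/2)·(34/5) + (1/2)·(27/4) = 271/40.

271/40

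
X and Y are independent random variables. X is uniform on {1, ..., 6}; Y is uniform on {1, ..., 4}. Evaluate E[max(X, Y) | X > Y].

P(X > Y) = 7/12.
Summing max(X,Y)·P(x,y) over outcomes with X > Y gives 8/3.
E[max(X, Y) | X > Y] = (8/3) / (7/12) = 32/7.

32/7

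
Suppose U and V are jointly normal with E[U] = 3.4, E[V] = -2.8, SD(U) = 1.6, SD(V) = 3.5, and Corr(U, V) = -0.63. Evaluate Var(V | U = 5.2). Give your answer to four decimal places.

Var(V | U=x) = (1 − ρ²)·σ_V².
Var(V | U=5.2) = (3.5)²·(1 − (-0.63)²) = 12.25·0.6031 = 7.3880.

7.3880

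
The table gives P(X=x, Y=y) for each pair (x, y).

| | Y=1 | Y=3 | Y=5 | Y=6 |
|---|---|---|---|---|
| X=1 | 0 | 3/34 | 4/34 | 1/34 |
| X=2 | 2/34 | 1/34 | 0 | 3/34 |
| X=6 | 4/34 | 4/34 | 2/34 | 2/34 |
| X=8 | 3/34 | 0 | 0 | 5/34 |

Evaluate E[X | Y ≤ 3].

81/17

P(Y ≤ 3) = 1/2.
Σ X·P over the event = 1·(3/34) + 2·(2/34) + 2·(1/34) + 6·(4/34) + 6·(4/34) + 8·(3/34) = 81/34.
E[X | Y ≤ 3] = (81/34) / (1/2) = 81/17.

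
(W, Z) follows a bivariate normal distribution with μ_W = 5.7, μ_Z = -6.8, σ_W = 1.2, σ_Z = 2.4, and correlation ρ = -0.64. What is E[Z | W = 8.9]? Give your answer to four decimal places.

E[Z | W=x] = μ_Z + ρ(σ_Z/σ_W)(x − μ_W) for jointly normal variables.
E[Z | W=8.9] = -6.8 + (-0.64)·(2.4/1.2)·(8.9 − (5.7)) = -6.8 + (-1.28)·(3.2) = -10.8960.

-10.8960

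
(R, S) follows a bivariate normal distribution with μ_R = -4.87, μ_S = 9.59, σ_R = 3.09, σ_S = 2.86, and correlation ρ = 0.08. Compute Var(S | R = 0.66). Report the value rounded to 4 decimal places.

8.1273

Var(S | R=x) = (1 − ρ²)·σ_S².
Var(S | R=0.66) = (2.86)²·(1 − (0.08)²) = 8.1796·0.9936 = 8.1273.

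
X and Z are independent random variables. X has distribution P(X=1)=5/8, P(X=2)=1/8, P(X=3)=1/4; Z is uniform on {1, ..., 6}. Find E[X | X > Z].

P(X > Z) = 5/48.
Summing X·P(x,y) over outcomes with X > Z gives 7/24.
E[X | X > Z] = (7/24) / (5/48) = 14/5.

14/5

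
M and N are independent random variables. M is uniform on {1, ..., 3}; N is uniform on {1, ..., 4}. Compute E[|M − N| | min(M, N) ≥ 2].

Outcomes with min(M, N) ≥ 2: (2,2), (2,3), (2,4), (3,2), (3,3), (3,4), each with probability 1/12.
E[|M − N| | min(M, N) ≥ 2] = (0 + 1 + 2 + 1 + 0 + 1) / 6 = 5/6.

5/6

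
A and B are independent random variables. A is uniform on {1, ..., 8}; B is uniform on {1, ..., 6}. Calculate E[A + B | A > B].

P(A > B) = 9/16.
Summing (A+B)·P(x,y) over outcomes with A > B gives 79/16.
E[A + B | A > B] = (79/16) / (9/16) = 79/9.

79/9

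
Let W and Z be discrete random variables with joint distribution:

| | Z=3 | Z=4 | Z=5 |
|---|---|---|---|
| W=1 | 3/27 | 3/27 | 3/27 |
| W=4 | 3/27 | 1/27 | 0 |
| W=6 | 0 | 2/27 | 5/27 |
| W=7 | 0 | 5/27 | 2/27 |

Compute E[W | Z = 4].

P(Z = 4) = 11/27.
Summing W·P(W=x,Z=y) over the conditioning event gives 2.
E[W | Z = 4] = (2) / (11/27) = 54/11.

54/11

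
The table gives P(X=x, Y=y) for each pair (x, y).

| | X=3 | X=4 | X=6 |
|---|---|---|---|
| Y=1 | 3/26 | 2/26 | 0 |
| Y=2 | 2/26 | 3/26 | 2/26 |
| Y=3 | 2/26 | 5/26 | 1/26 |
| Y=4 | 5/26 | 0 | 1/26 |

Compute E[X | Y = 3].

P(Y = 3) = 4/13.
Σ X·P over the event = 3·(2/26) + 4·(5/26) + 6·(1/26) = 16/13.
E[X | Y = 3] = (16/13) / (4/13) = 4.

4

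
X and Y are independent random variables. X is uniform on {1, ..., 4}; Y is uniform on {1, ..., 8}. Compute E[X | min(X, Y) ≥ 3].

7/2

P(min(X, Y) ≥ 3) = 3/8.
Summing X·P(x,y) over outcomes with min(X, Y) ≥ 3 gives 21/16.
E[X | min(X, Y) ≥ 3] = (21/16) / (3/8) = 7/2.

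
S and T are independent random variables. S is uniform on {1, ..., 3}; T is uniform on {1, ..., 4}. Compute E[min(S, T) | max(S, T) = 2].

Outcomes with max(S, T) = 2: (1,2), (2,1), (2,2), each with probability 1/12.
E[min(S, T) | max(S, T) = 2] = (1 + 1 + 2) / 3 = 4/3.

4/3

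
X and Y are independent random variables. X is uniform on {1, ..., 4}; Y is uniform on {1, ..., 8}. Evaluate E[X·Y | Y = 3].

15/2

Outcomes with Y = 3: (1,3), (2,3), (3,3), (4,3), each with probability 1/32.
E[X·Y | Y = 3] = (3 + 6 + 9 + 12) / 4 = 15/2.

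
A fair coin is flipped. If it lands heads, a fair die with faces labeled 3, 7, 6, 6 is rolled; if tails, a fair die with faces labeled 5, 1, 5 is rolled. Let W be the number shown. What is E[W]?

E[W | heads] = (3+7+6+6)/4 = 11/2.
E[W | tails] = (5+1+5)/3 = 11/3.
E[W] = (1/2)·(11/2) + (1/2)·(11/3) = 55/12.

55/12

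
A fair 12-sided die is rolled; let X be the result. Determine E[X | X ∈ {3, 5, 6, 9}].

P(X ∈ {3, 5, 6, 9}) = 1/3.
Σ over the event: 3·1/12 + 5·1/12 + 6·1/12 + 9·1/12 = 23/12.
E[X | X ∈ {3, 5, 6, 9}] = (23/12) / (1/3) = 23/4.

23/4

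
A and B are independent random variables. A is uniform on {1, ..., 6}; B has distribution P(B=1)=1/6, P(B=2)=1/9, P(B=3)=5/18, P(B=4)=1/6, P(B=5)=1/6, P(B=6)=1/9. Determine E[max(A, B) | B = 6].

6

P(B = 6) = 1/9.
Summing max(A,B)·P(x,y) over outcomes with B = 6 gives 2/3.
E[max(A, B) | B = 6] = (2/3) / (1/9) = 6.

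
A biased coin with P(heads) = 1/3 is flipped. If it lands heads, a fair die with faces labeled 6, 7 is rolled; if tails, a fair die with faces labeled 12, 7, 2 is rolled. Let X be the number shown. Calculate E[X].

E[X | heads] = (6+7)/2 = 13/2.
E[X | tails] = (12+7+2)/3 = 7.
By the law of total expectation,
E[X] = (1/3)·(13/2) + (2/3)·(7) = 41/6.

41/6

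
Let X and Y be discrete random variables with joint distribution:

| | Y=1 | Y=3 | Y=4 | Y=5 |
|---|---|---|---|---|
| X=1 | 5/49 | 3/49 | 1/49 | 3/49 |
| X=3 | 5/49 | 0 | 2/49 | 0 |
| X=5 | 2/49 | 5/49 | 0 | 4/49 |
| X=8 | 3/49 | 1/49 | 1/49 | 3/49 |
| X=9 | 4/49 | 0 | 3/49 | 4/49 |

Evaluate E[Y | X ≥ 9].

36/11

P(X ≥ 9) = 11/49.
Σ Y·P over the event = 1·(4/49) + 4·(3/49) + 5·(4/49) = 36/49.
E[Y | X ≥ 9] = (36/49) / (11/49) = 36/11.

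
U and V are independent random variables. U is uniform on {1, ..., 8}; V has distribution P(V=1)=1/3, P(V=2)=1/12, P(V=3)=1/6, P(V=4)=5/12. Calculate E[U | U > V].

363/64

P(U > V) = 2/3.
Summing U·P(x,y) over outcomes with U > V gives 121/32.
E[U | U > V] = (121/32) / (2/3) = 363/64.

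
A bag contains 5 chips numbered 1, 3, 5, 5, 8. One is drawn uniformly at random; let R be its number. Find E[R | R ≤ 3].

2

P(R ≤ 3) = 2/5.
Σ over the event: 1·1/5 + 3·1/5 = 4/5.
E[R | R ≤ 3] = (4/5) / (2/5) = 2.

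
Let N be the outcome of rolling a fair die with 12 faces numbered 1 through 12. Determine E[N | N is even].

7

Given N is even, N is equally likely to be any of {2, 4, 6, 8, 10, 12}.
E[N | N is even] = (2 + 4 + 6 + 8 + 10 + 12) / 6 = 7.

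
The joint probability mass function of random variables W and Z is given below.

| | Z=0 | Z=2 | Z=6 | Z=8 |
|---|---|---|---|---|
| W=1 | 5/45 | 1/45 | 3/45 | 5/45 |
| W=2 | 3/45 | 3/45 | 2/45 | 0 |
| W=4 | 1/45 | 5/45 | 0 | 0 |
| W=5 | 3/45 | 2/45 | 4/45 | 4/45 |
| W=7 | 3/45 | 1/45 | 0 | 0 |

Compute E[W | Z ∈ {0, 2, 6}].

61/18

P(Z ∈ {0, 2, 6}) = 4/5.
Summing W·P(W=x,Z=y) over the conditioning event gives 122/45.
E[W | Z ∈ {0, 2, 6}] = (122/45) / (4/5) = 61/18.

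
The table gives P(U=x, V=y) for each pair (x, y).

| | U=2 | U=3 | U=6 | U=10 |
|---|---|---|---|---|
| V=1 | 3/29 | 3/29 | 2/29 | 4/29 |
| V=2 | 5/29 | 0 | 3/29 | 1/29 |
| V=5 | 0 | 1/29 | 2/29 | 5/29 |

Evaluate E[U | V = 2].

38/9

P(V = 2) = 9/29.
Σ U·P over the event = 2·(5/29) + 6·(3/29) + 10·(1/29) = 38/29.
E[U | V = 2] = (38/29) / (9/29) = 38/9.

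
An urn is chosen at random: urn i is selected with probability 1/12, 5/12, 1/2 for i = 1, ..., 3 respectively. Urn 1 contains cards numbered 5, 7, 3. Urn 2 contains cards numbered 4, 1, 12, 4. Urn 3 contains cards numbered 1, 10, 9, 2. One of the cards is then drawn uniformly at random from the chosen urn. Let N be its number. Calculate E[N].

257/48

E[N | urn 1] = (5+7+3)/3 = 5.
E[N | urn 2] = (4+1+12+4)/4 = 21/4.
E[N | urn 3] = (1+10+9+2)/4 = 11/2.
By the law of total expectation,
E[N] = (1/12)·(5) + (5/12)·(21/4) + (1/2)·(11/2) = 257/48.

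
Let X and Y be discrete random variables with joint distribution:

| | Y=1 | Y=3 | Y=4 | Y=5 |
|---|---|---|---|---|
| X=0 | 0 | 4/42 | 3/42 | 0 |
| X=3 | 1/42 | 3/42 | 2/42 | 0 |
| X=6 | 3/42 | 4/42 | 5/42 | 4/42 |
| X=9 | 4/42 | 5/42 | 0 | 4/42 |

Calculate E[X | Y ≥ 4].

16/3

P(Y ≥ 4) = 3/7.
Summing X·P(X=x,Y=y) over the conditioning event gives 16/7.
E[X | Y ≥ 4] = (16/7) / (3/7) = 16/3.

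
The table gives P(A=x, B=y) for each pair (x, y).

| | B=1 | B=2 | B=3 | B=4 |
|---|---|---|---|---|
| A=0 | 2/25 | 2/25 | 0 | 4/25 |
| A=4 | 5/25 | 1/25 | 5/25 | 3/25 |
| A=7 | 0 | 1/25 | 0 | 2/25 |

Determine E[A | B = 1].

20/7

P(B = 1) = 7/25.
Σ A·P over the event = 0·(2/25) + 4·(5/25) = 4/5.
E[A | B = 1] = (4/5) / (7/25) = 20/7.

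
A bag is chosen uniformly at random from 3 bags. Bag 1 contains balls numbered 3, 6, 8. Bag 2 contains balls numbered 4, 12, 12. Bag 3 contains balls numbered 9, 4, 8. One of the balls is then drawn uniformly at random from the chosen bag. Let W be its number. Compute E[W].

22/3

E[W | bag 1] = (3+6+8)/3 = 17/3.
E[W | bag 2] = (4+12+12)/3 = 28/3.
E[W | bag 3] = (9+4+8)/3 = 7.
By the law of total expectation,
E[W] = (1/3)·(17/3) + (1/3)·(28/3) + (1/3)·(7) = 22/3.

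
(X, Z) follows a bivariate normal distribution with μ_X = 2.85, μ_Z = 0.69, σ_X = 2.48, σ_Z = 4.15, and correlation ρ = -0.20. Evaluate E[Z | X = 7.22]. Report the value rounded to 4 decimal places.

For a bivariate normal, E[Z | X=x] = μ_Z + ρ·(σ_Z/σ_X)·(x − μ_X).
E[Z | X=7.22] = 0.69 + (-0.20)·(4.15/2.48)·(7.22 − (2.85)) = 0.69 + (-0.334677)·(4.37) = -0.7725.

-0.7725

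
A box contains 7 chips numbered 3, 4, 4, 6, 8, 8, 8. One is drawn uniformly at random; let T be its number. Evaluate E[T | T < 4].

3

P(T < 4) = 1/7.
Σ over the event: 3·1/7 = 3/7.
E[T | T < 4] = (3/7) / (1/7) = 3.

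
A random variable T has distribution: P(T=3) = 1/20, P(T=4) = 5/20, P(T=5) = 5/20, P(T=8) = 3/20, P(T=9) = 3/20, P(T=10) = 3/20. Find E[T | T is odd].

55/9

P(T is odd) = 9/20.
Σ over the event: 3·1/20 + 5·1/4 + 9·3/20 = 11/4.
E[T | T is odd] = (11/4) / (9/20) = 55/9.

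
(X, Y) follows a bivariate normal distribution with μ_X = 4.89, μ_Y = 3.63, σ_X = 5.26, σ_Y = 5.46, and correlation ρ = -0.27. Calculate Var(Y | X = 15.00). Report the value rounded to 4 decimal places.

27.6383

Var(Y | X=x) = (1 − ρ²)·σ_Y².
Var(Y | X=15.00) = (5.46)²·(1 − (-0.27)²) = 29.8116·0.9271 = 27.6383.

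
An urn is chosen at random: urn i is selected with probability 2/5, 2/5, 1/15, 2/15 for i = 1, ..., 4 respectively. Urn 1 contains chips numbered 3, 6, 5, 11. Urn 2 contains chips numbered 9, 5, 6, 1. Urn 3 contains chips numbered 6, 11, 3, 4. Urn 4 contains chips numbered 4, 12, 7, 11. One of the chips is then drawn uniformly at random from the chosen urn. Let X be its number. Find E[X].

92/15

E[X | urn 1] = (3+6+5+11)/4 = 25/4.
E[X | urn 2] = (9+5+6+1)/4 = 21/4.
E[X | urn 3] = (6+11+3+4)/4 = 6.
E[X | urn 4] = (4+12+7+11)/4 = 17/2.
By the law of total expectation,
E[X] = (2/5)·(25/4) + (2/5)·(21/4) + (1/15)·(6) + (2/15)·(17/2) = 92/15.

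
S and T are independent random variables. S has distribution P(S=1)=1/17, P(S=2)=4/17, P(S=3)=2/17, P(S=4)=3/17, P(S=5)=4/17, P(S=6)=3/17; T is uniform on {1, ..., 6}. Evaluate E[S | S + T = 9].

P(S + T = 9) = 2/17.
Summing S·P(x,y) over outcomes with S + T = 9 gives 28/51.
E[S | S + T = 9] = (28/51) / (2/17) = 14/3.

14/3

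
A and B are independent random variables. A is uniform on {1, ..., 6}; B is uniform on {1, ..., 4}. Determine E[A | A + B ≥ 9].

Outcomes with A + B ≥ 9: (5,4), (6,3), (6,4), each with probability 1/24.
E[A | A + B ≥ 9] = (5 + 6 + 6) / 3 = 17/3.

17/3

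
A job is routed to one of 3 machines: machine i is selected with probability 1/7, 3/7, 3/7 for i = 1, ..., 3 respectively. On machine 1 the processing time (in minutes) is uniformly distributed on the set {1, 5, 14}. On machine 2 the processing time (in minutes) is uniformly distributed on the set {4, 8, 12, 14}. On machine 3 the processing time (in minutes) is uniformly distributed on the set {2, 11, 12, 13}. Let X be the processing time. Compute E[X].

191/21

E[X | machine 1] = (1+5+14)/3 = 20/3.
E[X | machine 2] = (4+8+12+14)/4 = 19/2.
E[X | machine 3] = (2+11+12+13)/4 = 19/2.
By the law of total expectation,
E[X] = (1/7)·(20/3) + (3/7)·(19/2) + (3/7)·(19/2) = 191/21.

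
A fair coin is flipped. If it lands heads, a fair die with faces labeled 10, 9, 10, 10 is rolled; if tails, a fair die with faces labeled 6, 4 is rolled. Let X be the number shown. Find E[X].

E[X | heads] = (10+9+10+10)/4 = 39/4.
E[X | tails] = (6+4)/2 = 5.
By the law of total expectation,
E[X] = (1/2)·(39/4) + (1/2)·(5) = 59/8.

59/8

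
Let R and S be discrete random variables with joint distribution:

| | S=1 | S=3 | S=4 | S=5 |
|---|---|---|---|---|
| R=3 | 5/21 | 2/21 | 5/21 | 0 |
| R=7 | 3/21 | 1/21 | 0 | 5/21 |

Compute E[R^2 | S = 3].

P(S = 3) = 1/7.
Σ R^2·P over the event = 9·(2/21) + 49·(1/21) = 67/21.
E[R^2 | S = 3] = (67/21) / (1/7) = 67/3.

67/3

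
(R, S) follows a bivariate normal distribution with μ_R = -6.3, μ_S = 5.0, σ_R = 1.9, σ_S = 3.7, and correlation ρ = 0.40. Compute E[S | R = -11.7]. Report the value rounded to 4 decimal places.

For a bivariate normal, E[S | R=x] = μ_S + ρ·(σ_S/σ_R)·(x − μ_R).
E[S | R=-11.7] = 5.0 + (0.40)·(3.7/1.9)·(-11.7 − (-6.3)) = 5.0 + (0.77895)·(-5.4) = 0.7937.

0.7937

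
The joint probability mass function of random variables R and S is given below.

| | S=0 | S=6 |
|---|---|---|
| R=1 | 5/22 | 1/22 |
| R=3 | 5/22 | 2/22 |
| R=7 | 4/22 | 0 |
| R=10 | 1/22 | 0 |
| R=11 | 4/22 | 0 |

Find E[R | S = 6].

7/3

P(S = 6) = 3/22.
Σ R·P over the event = 1·(1/22) + 3·(2/22) = 7/22.
E[R | S = 6] = (7/22) / (3/22) = 7/3.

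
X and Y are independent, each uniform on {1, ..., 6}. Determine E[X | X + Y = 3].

Outcomes with X + Y = 3: (1,2), (2,1), each with probability 1/36.
E[X | X + Y = 3] = (1 + 2) / 2 = 3/2.

3/2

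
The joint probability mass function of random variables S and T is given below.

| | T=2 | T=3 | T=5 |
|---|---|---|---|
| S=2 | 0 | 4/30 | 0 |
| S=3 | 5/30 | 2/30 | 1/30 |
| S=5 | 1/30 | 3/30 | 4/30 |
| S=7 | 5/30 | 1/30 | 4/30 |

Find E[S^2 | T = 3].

P(T = 3) = 1/3.
Σ S^2·P over the event = 4·(4/30) + 9·(2/30) + 25·(3/30) + 49·(1/30) = 79/15.
E[S^2 | T = 3] = (79/15) / (1/3) = 79/5.

79/5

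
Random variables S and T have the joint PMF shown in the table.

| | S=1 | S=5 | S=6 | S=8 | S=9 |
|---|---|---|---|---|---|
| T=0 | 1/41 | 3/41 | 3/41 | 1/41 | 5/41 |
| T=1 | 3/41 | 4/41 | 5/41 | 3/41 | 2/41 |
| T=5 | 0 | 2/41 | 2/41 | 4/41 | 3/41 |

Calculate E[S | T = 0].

87/13

P(T = 0) = 13/41.
Σ S·P over the event = 1·(1/41) + 5·(3/41) + 6·(3/41) + 8·(1/41) + 9·(5/41) = 87/41.
E[S | T = 0] = (87/41) / (13/41) = 87/13.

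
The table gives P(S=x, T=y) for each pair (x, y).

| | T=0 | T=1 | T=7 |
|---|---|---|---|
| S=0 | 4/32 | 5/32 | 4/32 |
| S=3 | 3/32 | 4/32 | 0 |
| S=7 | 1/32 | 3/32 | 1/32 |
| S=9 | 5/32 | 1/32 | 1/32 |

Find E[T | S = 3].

P(S = 3) = 7/32.
Σ T·P over the event = 0·(3/32) + 1·(4/32) = 1/8.
E[T | S = 3] = (1/8) / (7/32) = 4/7.

4/7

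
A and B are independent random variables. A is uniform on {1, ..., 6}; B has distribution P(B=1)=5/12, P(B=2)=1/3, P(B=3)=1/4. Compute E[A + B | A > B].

P(A > B) = 25/36.
Summing (A+B)·P(x,y) over outcomes with A > B gives 301/72.
E[A + B | A > B] = (301/72) / (25/36) = 301/50.

301/50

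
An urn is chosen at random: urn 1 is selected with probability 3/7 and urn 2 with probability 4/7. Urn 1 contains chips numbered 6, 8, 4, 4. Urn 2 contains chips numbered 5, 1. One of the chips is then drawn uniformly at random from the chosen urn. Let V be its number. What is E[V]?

E[V | urn 1] = (6+8+4+4)/4 = 11/2.
E[V | urn 2] = (5+1)/2 = 3.
By the law of total expectation,
E[V] = (3/7)·(11/2) + (4/7)·(3) = 57/14.

57/14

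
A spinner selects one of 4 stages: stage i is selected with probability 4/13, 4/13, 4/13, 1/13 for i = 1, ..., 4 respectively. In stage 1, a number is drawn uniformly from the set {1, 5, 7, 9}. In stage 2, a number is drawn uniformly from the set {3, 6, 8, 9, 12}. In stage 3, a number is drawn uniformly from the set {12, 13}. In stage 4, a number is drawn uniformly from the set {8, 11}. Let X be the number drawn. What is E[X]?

E[X | stage 1] = (1+5+7+9)/4 = 11/2.
E[X | stage 2] = (3+6+8+9+12)/5 = 38/5.
E[X | stage 3] = (12+13)/2 = 25/2.
E[X | stage 4] = (8+11)/2 = 19/2.
E[X] = (4/13)·(11/2) + (4/13)·(38/5) + (4/13)·(25/2) + (1/13)·(19/2) = 1119/130.

1119/130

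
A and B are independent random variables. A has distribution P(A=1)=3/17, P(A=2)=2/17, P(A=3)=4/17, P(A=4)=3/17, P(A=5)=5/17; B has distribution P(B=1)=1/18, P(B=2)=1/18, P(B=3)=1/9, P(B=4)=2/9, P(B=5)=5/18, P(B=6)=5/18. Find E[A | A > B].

138/31

P(A > B) = 31/153.
Summing A·P(x,y) over outcomes with A > B gives 46/51.
E[A | A > B] = (46/51) / (31/153) = 138/31.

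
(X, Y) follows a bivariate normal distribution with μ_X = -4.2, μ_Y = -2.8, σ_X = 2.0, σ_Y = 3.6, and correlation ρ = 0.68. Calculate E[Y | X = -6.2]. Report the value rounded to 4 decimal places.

-5.2480

E[Y | X=x] = μ_Y + ρ(σ_Y/σ_X)(x − μ_X) for jointly normal variables.
E[Y | X=-6.2] = -2.8 + (0.68)·(3.6/2.0)·(-6.2 − (-4.2)) = -2.8 + (1.224)·(-2) = -5.2480.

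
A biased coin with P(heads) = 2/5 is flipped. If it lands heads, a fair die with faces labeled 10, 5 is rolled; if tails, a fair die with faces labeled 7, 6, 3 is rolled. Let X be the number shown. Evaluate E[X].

31/5

E[X | heads] = (10+5)/2 = 15/2.
E[X | tails] = (7+6+3)/3 = 16/3.
By the law of total expectation,
E[X] = (2/5)·(15/2) + (3/5)·(16/3) = 31/5.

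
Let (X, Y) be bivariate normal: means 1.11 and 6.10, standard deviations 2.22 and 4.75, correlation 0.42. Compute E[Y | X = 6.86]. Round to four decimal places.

The regression of Y on X has slope ρ·σ_Y/σ_X and passes through (μ_X, μ_Y).
E[Y | X=6.86] = 6.10 + (0.42)·(4.75/2.22)·(6.86 − (1.11)) = 6.10 + (0.89865)·(5.75) = 11.2672.

11.2672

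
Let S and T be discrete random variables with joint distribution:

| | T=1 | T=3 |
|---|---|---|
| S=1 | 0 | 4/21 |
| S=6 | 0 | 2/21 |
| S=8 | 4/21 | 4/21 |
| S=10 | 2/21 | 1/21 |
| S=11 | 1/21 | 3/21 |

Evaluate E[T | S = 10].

5/3

P(S = 10) = 1/7.
Σ T·P over the event = 1·(2/21) + 3·(1/21) = 5/21.
E[T | S = 10] = (5/21) / (1/7) = 5/3.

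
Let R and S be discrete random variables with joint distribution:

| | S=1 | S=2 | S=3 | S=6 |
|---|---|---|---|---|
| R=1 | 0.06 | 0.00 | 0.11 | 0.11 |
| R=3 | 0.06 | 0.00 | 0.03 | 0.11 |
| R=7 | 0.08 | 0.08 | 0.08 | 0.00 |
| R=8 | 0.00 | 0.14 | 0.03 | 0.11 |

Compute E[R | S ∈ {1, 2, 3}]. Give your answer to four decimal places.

P(S ∈ {1, 2, 3}) = 0.67.
Summing R·P(R=x,S=y) over the conditioning event gives 3.48.
E[R | S ∈ {1, 2, 3}] = (3.48) / (0.67) = 5.1940.

5.1940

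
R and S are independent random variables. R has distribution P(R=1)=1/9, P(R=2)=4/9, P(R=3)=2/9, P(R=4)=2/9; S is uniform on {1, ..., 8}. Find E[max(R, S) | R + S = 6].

35/9

P(R + S = 6) = 1/8.
Summing max(R,S)·P(x,y) over outcomes with R + S = 6 gives 35/72.
E[max(R, S) | R + S = 6] = (35/72) / (1/8) = 35/9.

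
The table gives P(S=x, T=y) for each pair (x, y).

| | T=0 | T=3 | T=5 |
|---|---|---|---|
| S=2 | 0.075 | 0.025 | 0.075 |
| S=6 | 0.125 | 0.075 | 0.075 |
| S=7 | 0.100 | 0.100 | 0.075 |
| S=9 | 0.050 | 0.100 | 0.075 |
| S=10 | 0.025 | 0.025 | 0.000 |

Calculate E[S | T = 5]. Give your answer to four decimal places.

P(T = 5) = 0.300.
Σ S·P over the event = 2·(0.075) + 6·(0.075) + 7·(0.075) + 9·(0.075) = 1.800.
E[S | T = 5] = (1.800) / (0.300) = 6.0000.

6.0000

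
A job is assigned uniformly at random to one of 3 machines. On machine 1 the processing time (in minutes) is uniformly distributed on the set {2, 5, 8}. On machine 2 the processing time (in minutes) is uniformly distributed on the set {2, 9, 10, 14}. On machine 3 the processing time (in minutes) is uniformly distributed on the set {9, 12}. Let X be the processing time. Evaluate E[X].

E[X | machine 1] = (2+5+8)/3 = 5.
E[X | machine 2] = (2+9+10+14)/4 = 35/4.
E[X | machine 3] = (9+12)/2 = 21/2.
By the law of total expectation,
E[X] = (1/3)·(5) + (1/3)·(35/4) + (1/3)·(21/2) = 97/12.

97/12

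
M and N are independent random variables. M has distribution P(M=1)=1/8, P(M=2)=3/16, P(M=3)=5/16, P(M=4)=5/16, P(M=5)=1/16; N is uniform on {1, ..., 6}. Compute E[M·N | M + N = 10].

145/6

P(M + N = 10) = 1/16.
Summing MN·P(x,y) over outcomes with M + N = 10 gives 145/96.
E[M·N | M + N = 10] = (145/96) / (1/16) = 145/6.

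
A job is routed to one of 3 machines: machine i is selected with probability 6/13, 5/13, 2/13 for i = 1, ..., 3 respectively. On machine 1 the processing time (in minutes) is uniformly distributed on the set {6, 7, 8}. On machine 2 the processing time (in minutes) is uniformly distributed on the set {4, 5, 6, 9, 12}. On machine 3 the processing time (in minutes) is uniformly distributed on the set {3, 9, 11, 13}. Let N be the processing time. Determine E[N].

E[N | machine 1] = (6+7+8)/3 = 7.
E[N | machine 2] = (4+5+6+9+12)/5 = 36/5.
E[N | machine 3] = (3+9+11+13)/4 = 9.
By the law of total expectation,
E[N] = (6/13)·(7) + (5/13)·(36/5) + (2/13)·(9) = 96/13.

96/13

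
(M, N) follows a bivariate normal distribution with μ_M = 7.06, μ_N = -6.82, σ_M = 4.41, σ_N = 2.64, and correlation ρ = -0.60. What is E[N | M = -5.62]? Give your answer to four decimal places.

For a bivariate normal, E[N | M=x] = μ_N + ρ·(σ_N/σ_M)·(x − μ_M).
E[N | M=-5.62] = -6.82 + (-0.60)·(2.64/4.41)·(-5.62 − (7.06)) = -6.82 + (-0.35918)·(-12.68) = -2.2656.

-2.2656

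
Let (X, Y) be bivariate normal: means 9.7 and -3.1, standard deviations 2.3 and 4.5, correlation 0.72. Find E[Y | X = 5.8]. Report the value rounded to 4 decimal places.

-8.5939

E[Y | X=x] = μ_Y + ρ(σ_Y/σ_X)(x − μ_X) for jointly normal variables.
E[Y | X=5.8] = -3.1 + (0.72)·(4.5/2.3)·(5.8 − (9.7)) = -3.1 + (1.4087)·(-3.9) = -8.5939.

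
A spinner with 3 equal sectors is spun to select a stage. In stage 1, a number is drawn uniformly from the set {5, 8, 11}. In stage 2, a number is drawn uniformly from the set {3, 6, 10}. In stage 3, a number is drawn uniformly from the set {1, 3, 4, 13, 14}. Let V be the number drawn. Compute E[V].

E[V | stage 1] = (5+8+11)/3 = 8.
E[V | stage 2] = (3+6+10)/3 = 19/3.
E[V | stage 3] = (1+3+4+13+14)/5 = 7.
E[V] = (1/3)·(8) + (1/3)·(19/3) + (1/3)·(7) = 64/9.

64/9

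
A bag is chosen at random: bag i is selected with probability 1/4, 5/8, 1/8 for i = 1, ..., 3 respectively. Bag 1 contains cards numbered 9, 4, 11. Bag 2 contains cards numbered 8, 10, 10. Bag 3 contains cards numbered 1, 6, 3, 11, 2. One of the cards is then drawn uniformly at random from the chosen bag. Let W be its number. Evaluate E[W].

E[W | bag 1] = (9+4+11)/3 = 8.
E[W | bag 2] = (8+10+10)/3 = 28/3.
E[W | bag 3] = (1+6+3+11+2)/5 = 23/5.
E[W] = (1/4)·(8) + (5/8)·(28/3) + (1/8)·(23/5) = 1009/120.

1009/120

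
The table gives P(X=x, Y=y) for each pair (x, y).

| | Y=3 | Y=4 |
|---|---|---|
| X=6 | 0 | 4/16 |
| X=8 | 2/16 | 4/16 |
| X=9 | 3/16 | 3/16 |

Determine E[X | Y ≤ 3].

43/5

P(Y ≤ 3) = 5/16.
Σ X·P over the event = 8·(2/16) + 9·(3/16) = 43/16.
E[X | Y ≤ 3] = (43/16) / (5/16) = 43/5.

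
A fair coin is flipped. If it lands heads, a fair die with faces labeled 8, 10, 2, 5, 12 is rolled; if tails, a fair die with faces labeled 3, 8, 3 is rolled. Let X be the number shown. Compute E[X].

E[X | heads] = (8+10+2+5+12)/5 = 37/5.
E[X | tails] = (3+8+3)/3 = 14/3.
E[X] = (1/2)·(37/5) + (1/2)·(14/3) = 181/30.

181/30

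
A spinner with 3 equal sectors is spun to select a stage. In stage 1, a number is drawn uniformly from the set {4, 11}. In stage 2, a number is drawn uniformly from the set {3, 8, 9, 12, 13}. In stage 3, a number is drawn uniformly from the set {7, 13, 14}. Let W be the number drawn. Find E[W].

E[W | stage 1] = (4+11)/2 = 15/2.
E[W | stage 2] = (3+8+9+12+13)/5 = 9.
E[W | stage 3] = (7+13+14)/3 = 34/3.
By the law of total expectation,
E[W] = (1/3)·(15/2) + (1/3)·(9) + (1/3)·(34/3) = 167/18.

167/18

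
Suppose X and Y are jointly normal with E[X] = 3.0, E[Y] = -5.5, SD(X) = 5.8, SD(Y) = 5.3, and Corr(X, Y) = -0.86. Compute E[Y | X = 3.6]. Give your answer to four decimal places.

-5.9715

The regression of Y on X has slope ρ·σ_Y/σ_X and passes through (μ_X, μ_Y).
E[Y | X=3.6] = -5.5 + (-0.86)·(5.3/5.8)·(3.6 − (3.0)) = -5.5 + (-0.78586)·(0.6) = -5.9715.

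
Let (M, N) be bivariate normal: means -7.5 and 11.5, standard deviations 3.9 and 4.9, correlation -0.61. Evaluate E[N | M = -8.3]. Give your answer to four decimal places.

For a bivariate normal, E[N | M=x] = μ_N + ρ·(σ_N/σ_M)·(x − μ_M).
E[N | M=-8.3] = 11.5 + (-0.61)·(4.9/3.9)·(-8.3 − (-7.5)) = 11.5 + (-0.76641)·(-0.8) = 12.1131.

12.1131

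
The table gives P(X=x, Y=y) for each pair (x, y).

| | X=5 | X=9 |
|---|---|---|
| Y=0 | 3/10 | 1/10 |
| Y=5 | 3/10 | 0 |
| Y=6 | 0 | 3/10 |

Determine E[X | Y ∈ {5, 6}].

7

P(Y ∈ {5, 6}) = 3/5.
Summing X·P(X=x,Y=y) over the conditioning event gives 21/5.
E[X | Y ∈ {5, 6}] = (21/5) / (3/5) = 7.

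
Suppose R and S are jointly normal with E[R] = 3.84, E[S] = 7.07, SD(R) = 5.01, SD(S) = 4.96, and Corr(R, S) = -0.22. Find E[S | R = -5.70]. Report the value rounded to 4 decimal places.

E[S | R=x] = μ_S + ρ(σ_S/σ_R)(x − μ_R) for jointly normal variables.
E[S | R=-5.70] = 7.07 + (-0.22)·(4.96/5.01)·(-5.70 − (3.84)) = 7.07 + (-0.217804)·(-9.54) = 9.1479.

9.1479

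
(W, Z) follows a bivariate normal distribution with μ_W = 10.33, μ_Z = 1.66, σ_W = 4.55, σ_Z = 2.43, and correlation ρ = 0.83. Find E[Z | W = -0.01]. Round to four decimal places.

The regression of Z on W has slope ρ·σ_Z/σ_W and passes through (μ_W, μ_Z).
E[Z | W=-0.01] = 1.66 + (0.83)·(2.43/4.55)·(-0.01 − (10.33)) = 1.66 + (0.443275)·(-10.34) = -2.9235.

-2.9235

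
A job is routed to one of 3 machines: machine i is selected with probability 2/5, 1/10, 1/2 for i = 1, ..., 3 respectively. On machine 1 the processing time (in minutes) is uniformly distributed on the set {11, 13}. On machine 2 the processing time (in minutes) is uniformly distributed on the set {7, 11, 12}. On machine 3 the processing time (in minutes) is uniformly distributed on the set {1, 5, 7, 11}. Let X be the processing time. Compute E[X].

E[X | machine 1] = (11+13)/2 = 12.
E[X | machine 2] = (7+11+12)/3 = 10.
E[X | machine 3] = (1+5+7+11)/4 = 6.
E[X] = (2/5)·(12) + (1/10)·(10) + (1/2)·(6) = 44/5.

44/5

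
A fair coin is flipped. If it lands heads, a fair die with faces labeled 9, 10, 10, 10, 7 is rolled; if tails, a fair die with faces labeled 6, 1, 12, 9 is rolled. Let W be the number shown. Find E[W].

81/10

E[W | heads] = (9+10+10+10+7)/5 = 46/5.
E[W | tails] = (6+1+12+9)/4 = 7.
By the law of total expectation,
E[W] = (1/2)·(46/5) + (1/2)·(7) = 81/10.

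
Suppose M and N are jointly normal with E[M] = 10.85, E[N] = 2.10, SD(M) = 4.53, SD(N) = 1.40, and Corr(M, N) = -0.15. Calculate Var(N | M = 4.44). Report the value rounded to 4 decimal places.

For a bivariate normal, Var(N | M=x) = σ_N²(1 − ρ²).
Var(N | M=4.44) = (1.40)²·(1 − (-0.15)²) = 1.96·0.9775 = 1.9159.

1.9159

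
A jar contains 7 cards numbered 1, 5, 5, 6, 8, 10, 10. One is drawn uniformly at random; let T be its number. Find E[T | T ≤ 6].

P(T ≤ 6) = 4/7.
Σ over the event: 1·1/7 + 5·2/7 + 6·1/7 = 17/7.
E[T | T ≤ 6] = (17/7) / (4/7) = 17/4.

17/4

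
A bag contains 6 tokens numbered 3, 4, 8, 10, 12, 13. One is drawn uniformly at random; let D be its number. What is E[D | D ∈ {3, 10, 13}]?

P(D ∈ {3, 10, 13}) = 1/2.
Σ over the event: 3·1/6 + 10·1/6 + 13·1/6 = 13/3.
E[D | D ∈ {3, 10, 13}] = (13/3) / (1/2) = 26/3.

26/3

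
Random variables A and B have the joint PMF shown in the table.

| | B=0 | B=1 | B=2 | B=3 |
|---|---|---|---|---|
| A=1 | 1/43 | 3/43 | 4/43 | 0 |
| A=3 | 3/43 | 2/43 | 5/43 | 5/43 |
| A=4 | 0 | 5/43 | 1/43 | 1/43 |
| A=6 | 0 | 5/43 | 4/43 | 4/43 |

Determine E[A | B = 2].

P(B = 2) = 14/43.
Summing A·P(A=x,B=y) over the conditioning event gives 47/43.
E[A | B = 2] = (47/43) / (14/43) = 47/14.

47/14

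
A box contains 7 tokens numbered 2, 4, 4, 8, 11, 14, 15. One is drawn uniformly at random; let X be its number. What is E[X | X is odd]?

13

P(X is odd) = 2/7.
Σ over the event: 11·1/7 + 15·1/7 = 26/7.
E[X | X is odd] = (26/7) / (2/7) = 13.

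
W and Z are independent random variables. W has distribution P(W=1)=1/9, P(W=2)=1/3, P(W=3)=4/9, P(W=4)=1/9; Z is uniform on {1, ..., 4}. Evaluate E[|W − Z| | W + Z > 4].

26/23

P(W + Z > 4) = 23/36.
Summing |W−Z|·P(x,y) over outcomes with W + Z > 4 gives 13/18.
E[|W − Z| | W + Z > 4] = (13/18) / (23/36) = 26/23.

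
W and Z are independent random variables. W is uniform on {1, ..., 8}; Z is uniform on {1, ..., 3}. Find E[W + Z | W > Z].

22/3

P(W > Z) = 3/4.
Summing (W+Z)·P(x,y) over outcomes with W > Z gives 11/2.
E[W + Z | W > Z] = (11/2) / (3/4) = 22/3.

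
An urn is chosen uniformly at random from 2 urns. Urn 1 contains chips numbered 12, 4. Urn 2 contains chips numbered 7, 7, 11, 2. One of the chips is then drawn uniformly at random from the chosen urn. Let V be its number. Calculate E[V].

59/8

E[V | urn 1] = (12+4)/2 = 8.
E[V | urn 2] = (7+7+11+2)/4 = 27/4.
E[V] = (1/2)·(8) + (1/2)·(27/4) = 59/8.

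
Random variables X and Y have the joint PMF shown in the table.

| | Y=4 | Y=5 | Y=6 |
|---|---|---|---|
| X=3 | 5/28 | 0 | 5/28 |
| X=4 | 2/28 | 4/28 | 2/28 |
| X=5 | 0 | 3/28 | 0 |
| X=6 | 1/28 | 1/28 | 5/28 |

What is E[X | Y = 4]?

29/8

P(Y = 4) = 2/7.
Σ X·P over the event = 3·(5/28) + 4·(2/28) + 6·(1/28) = 29/28.
E[X | Y = 4] = (29/28) / (2/7) = 29/8.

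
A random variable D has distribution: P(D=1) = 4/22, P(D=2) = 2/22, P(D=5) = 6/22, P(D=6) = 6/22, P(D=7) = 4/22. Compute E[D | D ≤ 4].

4/3

P(D ≤ 4) = 3/11.
Σ over the event: 1·2/11 + 2·1/11 = 4/11.
E[D | D ≤ 4] = (4/11) / (3/11) = 4/3.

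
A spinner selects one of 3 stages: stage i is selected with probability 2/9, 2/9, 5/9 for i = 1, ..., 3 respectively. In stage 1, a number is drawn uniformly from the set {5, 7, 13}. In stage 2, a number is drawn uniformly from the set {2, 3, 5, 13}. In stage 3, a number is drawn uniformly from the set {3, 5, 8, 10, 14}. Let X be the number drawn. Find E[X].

E[X | stage 1] = (5+7+13)/3 = 25/3.
E[X | stage 2] = (2+3+5+13)/4 = 23/4.
E[X | stage 3] = (3+5+8+10+14)/5 = 8.
E[X] = (2/9)·(25/3) + (2/9)·(23/4) + (5/9)·(8) = 409/54.

409/54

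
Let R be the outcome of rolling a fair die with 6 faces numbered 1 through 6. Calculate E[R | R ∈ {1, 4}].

P(R ∈ {1, 4}) = 1/3.
Σ over the event: 1·1/6 + 4·1/6 = 5/6.
E[R | R ∈ {1, 4}] = (5/6) / (1/3) = 5/2.

5/2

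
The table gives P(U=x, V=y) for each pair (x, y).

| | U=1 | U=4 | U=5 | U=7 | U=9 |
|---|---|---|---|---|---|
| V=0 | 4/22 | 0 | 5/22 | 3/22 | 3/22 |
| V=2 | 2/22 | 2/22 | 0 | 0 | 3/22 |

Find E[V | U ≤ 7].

P(U ≤ 7) = 8/11.
Σ V·P over the event = 0·(4/22) + 2·(2/22) + 2·(2/22) + 0·(5/22) + 0·(3/22) = 4/11.
E[V | U ≤ 7] = (4/11) / (8/11) = 1/2.

1/2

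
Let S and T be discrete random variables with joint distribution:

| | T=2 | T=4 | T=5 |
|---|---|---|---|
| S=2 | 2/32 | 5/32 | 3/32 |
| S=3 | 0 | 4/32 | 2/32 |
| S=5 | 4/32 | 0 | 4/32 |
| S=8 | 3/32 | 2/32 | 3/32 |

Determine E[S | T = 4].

P(T = 4) = 11/32.
Σ S·P over the event = 2·(5/32) + 3·(4/32) + 8·(2/32) = 19/16.
E[S | T = 4] = (19/16) / (11/32) = 38/11.

38/11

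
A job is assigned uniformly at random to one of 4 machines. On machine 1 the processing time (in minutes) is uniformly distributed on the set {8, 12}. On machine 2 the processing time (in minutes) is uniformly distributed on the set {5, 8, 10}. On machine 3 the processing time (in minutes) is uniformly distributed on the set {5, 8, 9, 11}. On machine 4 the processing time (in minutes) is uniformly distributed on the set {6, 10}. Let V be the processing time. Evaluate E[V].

407/48

E[V | machine 1] = (8+12)/2 = 10.
E[V | machine 2] = (5+8+10)/3 = 23/3.
E[V | machine 3] = (5+8+9+11)/4 = 33/4.
E[V | machine 4] = (6+10)/2 = 8.
E[V] = (1/4)·(10) + (1/4)·(23/3) + (1/4)·(33/4) + (1/4)·(8) = 407/48.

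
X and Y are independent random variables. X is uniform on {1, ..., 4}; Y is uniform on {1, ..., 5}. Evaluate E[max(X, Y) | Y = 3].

13/4

P(Y = 3) = 1/5.
Summing max(X,Y)·P(x,y) over outcomes with Y = 3 gives 13/20.
E[max(X, Y) | Y = 3] = (13/20) / (1/5) = 13/4.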